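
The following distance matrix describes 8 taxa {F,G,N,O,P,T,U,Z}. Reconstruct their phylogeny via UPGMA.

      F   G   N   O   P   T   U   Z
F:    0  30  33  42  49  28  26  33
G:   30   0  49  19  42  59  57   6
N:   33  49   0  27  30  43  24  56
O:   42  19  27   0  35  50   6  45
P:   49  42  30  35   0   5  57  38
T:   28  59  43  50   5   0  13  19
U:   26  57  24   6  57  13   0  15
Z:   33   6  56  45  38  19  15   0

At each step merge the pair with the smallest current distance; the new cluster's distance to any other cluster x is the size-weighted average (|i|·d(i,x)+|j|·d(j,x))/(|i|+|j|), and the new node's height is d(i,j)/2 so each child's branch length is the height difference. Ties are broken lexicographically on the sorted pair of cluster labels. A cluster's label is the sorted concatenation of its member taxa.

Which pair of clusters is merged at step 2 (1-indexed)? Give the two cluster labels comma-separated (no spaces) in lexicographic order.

G,Z

iteration 1: select P,T (d=5); attach at lengths (5/2, 5/2); label the merged cluster PT
  updated: d(F,PT)=77/2, d(G,PT)=101/2, d(N,PT)=73/2, d(O,PT)=85/2, d(PT,U)=35, d(PT,Z)=57/2
iteration 2: select G,Z (d=6); attach at lengths (3, 3); label the merged cluster GZ
  updated: d(F,GZ)=63/2, d(GZ,N)=105/2, d(GZ,O)=32, d(GZ,PT)=79/2, d(GZ,U)=36
iteration 3: select O,U (d=6); attach at lengths (3, 3); label the merged cluster OU
  updated: d(F,OU)=34, d(GZ,OU)=34, d(N,OU)=51/2, d(OU,PT)=155/4
iteration 4: select N,OU (d=51/2); attach at lengths (51/4, 39/4); label the merged cluster NOU
  updated: d(F,NOU)=101/3, d(GZ,NOU)=241/6, d(NOU,PT)=38
iteration 5: select F,GZ (d=63/2); attach at lengths (63/4, 51/4); label the merged cluster FGZ
  updated: d(FGZ,NOU)=38, d(FGZ,PT)=235/6
iteration 6: select FGZ,NOU (d=38); attach at lengths (13/4, 25/4); label the merged cluster FGNOUZ
  updated: d(FGNOUZ,PT)=463/12
iteration 7: select FGNOUZ,PT (d=463/12); attach at lengths (7/24, 403/24); label the merged cluster FGNOPTUZ
final tree: (((F:63/4,(G:3,Z:3):51/4):13/4,(N:51/4,(O:3,U:3):39/4):25/4):7/24,(P:5/2,T:5/2):403/24)
total length: 1135/12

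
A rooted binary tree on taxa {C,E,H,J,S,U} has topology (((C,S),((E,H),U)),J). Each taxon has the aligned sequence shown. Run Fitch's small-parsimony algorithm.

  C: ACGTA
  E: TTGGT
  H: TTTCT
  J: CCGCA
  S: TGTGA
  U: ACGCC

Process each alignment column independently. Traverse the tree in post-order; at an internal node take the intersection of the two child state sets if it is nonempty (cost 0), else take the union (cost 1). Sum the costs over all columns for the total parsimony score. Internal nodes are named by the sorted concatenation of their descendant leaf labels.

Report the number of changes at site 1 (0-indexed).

2

site 0, node CS: C={A} ∪ S={T} → {A,T} (+1)
site 0, node EH: E={T} ∩ H={T} → {T} (+0)
site 0, node EHU: EH={T} ∪ U={A} → {A,T} (+1)
site 0, node CEHSU: CS={A,T} ∩ EHU={A,T} → {A,T} (+0)
site 0, node CEHJSU: CEHSU={A,T} ∪ J={C} → {A,C,T} (+1)
site 1, node CS: C={C} ∪ S={G} → {C,G} (+1)
site 1, node EH: E={T} ∩ H={T} → {T} (+0)
site 1, node EHU: EH={T} ∪ U={C} → {C,T} (+1)
site 1, node CEHSU: CS={C,G} ∩ EHU={C,T} → {C} (+0)
site 1, node CEHJSU: CEHSU={C} ∩ J={C} → {C} (+0)
site 2, node CS: C={G} ∪ S={T} → {G,T} (+1)
site 2, node EH: E={G} ∪ H={T} → {G,T} (+1)
site 2, node EHU: EH={G,T} ∩ U={G} → {G} (+0)
site 2, node CEHSU: CS={G,T} ∩ EHU={G} → {G} (+0)
site 2, node CEHJSU: CEHSU={G} ∩ J={G} → {G} (+0)
site 3, node CS: C={T} ∪ S={G} → {G,T} (+1)
site 3, node EH: E={G} ∪ H={C} → {C,G} (+1)
site 3, node EHU: EH={C,G} ∩ U={C} → {C} (+0)
site 3, node CEHSU: CS={G,T} ∪ EHU={C} → {C,G,T} (+1)
site 3, node CEHJSU: CEHSU={C,G,T} ∩ J={C} → {C} (+0)
site 4, node CS: C={A} ∩ S={A} → {A} (+0)
site 4, node EH: E={T} ∩ H={T} → {T} (+0)
site 4, node EHU: EH={T} ∪ U={C} → {C,T} (+1)
site 4, node CEHSU: CS={A} ∪ EHU={C,T} → {A,C,T} (+1)
site 4, node CEHJSU: CEHSU={A,C,T} ∩ J={A} → {A} (+0)
per-site changes: [3, 2, 2, 3, 2]; total = 12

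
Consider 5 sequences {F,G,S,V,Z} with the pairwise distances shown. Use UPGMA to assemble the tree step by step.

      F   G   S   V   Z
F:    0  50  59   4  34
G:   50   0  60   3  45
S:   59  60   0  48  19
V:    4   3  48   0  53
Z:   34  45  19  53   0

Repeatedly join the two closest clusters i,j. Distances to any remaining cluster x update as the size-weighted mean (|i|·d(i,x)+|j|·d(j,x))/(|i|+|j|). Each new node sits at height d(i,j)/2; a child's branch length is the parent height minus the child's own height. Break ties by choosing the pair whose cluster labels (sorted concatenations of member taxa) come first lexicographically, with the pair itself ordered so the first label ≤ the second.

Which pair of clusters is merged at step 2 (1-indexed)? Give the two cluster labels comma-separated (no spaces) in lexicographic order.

S,Z

1. join G+V (d=3) ⇒ GV; edges |G|=3/2, |V|=3/2
  updated: d(F,GV)=27, d(GV,S)=54, d(GV,Z)=49
2. join S+Z (d=19) ⇒ SZ; edges |S|=19/2, |Z|=19/2
  updated: d(F,SZ)=93/2, d(GV,SZ)=103/2
3. join F+GV (d=27) ⇒ FGV; edges |F|=27/2, |GV|=12
  updated: d(FGV,SZ)=299/6
4. join FGV+SZ (d=299/6) ⇒ FGSVZ; edges |FGV|=137/12, |SZ|=185/12
final tree: ((F:27/2,(G:3/2,V:3/2):12):137/12,(S:19/2,Z:19/2):185/12)
total length: 223/3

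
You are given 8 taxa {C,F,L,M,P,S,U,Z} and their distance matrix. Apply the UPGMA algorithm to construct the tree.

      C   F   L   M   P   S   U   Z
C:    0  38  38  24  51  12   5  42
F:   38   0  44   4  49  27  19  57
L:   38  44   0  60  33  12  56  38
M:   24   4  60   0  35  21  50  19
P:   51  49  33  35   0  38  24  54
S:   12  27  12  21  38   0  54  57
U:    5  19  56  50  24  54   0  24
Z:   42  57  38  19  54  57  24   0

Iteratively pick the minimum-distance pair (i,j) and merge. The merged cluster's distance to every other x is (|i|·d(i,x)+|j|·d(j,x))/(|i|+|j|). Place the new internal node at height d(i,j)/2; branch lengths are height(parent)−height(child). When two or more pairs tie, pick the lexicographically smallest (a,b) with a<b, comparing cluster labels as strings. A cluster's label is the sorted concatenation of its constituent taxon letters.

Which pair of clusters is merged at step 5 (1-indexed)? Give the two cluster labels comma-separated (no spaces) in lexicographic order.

CFMU,Z

step 1: merge (F,M) at d=4; branch lengths F→2, M→2; new cluster FM
  updated: d(C,FM)=31, d(FM,L)=52, d(FM,P)=42, d(FM,S)=24, d(FM,U)=69/2, d(FM,Z)=38
step 2: merge (C,U) at d=5; branch lengths C→5/2, U→5/2; new cluster CU
  updated: d(CU,FM)=131/4, d(CU,L)=47, d(CU,P)=75/2, d(CU,S)=33, d(CU,Z)=33
step 3: merge (L,S) at d=12; branch lengths L→6, S→6; new cluster LS
  updated: d(CU,LS)=40, d(FM,LS)=38, d(LS,P)=71/2, d(LS,Z)=95/2
step 4: merge (CU,FM) at d=131/4; branch lengths CU→111/8, FM→115/8; new cluster CFMU
  updated: d(CFMU,LS)=39, d(CFMU,P)=159/4, d(CFMU,Z)=71/2
step 5: merge (CFMU,Z) at d=71/2; branch lengths CFMU→11/8, Z→71/4; new cluster CFMUZ
  updated: d(CFMUZ,LS)=407/10, d(CFMUZ,P)=213/5
step 6: merge (LS,P) at d=71/2; branch lengths LS→47/4, P→71/4; new cluster LPS
  updated: d(CFMUZ,LPS)=124/3
step 7: merge (CFMUZ,LPS) at d=124/3; branch lengths CFMUZ→35/12, LPS→35/12; new cluster CFLMPSUZ
final tree: ((((C:5/2,U:5/2):111/8,(F:2,M:2):115/8):11/8,Z:71/4):35/12,((L:6,S:6):47/4,P:71/4):35/12)
total length: 2489/24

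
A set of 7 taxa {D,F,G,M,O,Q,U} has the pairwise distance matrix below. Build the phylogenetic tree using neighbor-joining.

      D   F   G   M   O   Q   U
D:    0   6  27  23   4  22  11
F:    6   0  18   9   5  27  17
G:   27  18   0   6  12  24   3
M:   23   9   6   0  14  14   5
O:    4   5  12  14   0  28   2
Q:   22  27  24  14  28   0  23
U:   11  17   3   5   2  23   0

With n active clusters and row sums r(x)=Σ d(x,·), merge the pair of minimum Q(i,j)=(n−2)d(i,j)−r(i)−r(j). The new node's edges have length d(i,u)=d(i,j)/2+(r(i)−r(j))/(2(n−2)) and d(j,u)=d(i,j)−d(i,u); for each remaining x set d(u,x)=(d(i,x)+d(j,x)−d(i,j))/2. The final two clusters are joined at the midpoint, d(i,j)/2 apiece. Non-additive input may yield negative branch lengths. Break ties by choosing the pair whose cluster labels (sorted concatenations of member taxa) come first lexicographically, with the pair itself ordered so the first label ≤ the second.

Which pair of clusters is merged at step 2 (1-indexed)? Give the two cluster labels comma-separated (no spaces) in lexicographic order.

DF,O

step 1: merge (D,F) at d=6, Q=-145; branch lengths D→41/10, F→19/10; new cluster DF
  updated: d(DF,G)=39/2, d(DF,M)=13, d(DF,O)=3/2, d(DF,Q)=43/2, d(DF,U)=11
step 2: merge (DF,O) at d=3/2, Q=-118; branch lengths DF→15/8, O→-3/8; new cluster DFO
  updated: d(DFO,G)=15, d(DFO,M)=51/4, d(DFO,Q)=24, d(DFO,U)=23/4
step 3: merge (M,Q) at d=14, Q=-323/4; branch lengths M→-7/8, Q→119/8; new cluster MQ
  updated: d(DFO,MQ)=91/8, d(G,MQ)=8, d(MQ,U)=7
step 4: merge (DFO,U) at d=23/4, Q=-291/8; branch lengths DFO→223/32, U→-39/32; new cluster DFOU
  updated: d(DFOU,G)=49/8, d(DFOU,MQ)=101/16
step 5: merge (DFOU,G) at d=49/8, Q=-327/16; branch lengths DFOU→71/32, G→125/32; new cluster DFGOU
  updated: d(DFGOU,MQ)=131/32
step 6: merge (DFGOU,MQ) at d=131/32; branch lengths DFGOU→131/64, MQ→131/64; new cluster DFGMOQU
final tree: (((((D:41/10,F:19/10):15/8,O:-3/8):223/32,U:-39/32):71/32,G:125/32):131/64,(M:-7/8,Q:119/8):131/64)
total length: 1199/32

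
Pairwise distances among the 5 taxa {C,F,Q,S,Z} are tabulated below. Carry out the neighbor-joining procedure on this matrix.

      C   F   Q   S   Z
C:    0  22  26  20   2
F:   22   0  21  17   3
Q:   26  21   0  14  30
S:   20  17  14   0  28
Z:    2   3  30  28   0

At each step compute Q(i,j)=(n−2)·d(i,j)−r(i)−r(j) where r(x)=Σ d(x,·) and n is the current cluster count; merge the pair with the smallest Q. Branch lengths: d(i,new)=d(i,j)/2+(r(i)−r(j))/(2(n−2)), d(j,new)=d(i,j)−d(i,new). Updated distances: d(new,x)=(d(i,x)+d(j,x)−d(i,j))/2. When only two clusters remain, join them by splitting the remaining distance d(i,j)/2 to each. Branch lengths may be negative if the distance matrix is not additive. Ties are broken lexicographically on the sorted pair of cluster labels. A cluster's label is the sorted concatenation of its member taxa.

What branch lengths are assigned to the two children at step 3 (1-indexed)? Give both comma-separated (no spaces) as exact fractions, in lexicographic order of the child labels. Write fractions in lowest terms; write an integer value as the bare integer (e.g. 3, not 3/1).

35/4,11/4

iteration 1: select Q,S (d=14, Q=-128); attach at lengths (9, 5); label the merged cluster QS
  updated: d(C,QS)=16, d(F,QS)=12, d(QS,Z)=22
iteration 2: select C,Z (d=2, Q=-63); attach at lengths (17/4, -9/4); label the merged cluster CZ
  updated: d(CZ,F)=23/2, d(CZ,QS)=18
iteration 3: select CZ,F (d=23/2, Q=-83/2); attach at lengths (35/4, 11/4); label the merged cluster CFZ
  updated: d(CFZ,QS)=37/4
iteration 4: select CFZ,QS (d=37/4); attach at lengths (37/8, 37/8); label the merged cluster CFQSZ
final tree: (((C:17/4,Z:-9/4):35/4,F:11/4):37/8,(Q:9,S:5):37/8)
total length: 147/4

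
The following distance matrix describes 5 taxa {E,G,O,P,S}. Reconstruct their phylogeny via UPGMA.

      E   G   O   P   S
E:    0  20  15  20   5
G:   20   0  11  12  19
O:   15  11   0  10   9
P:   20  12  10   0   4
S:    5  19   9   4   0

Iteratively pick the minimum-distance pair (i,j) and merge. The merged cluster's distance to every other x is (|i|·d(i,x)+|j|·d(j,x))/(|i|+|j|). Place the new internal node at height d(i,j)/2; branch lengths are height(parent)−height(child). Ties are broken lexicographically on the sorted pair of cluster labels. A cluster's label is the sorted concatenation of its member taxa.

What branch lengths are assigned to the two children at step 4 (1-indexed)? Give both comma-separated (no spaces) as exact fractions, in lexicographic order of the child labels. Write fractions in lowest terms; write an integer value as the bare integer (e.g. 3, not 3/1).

1. join P+S (d=4) ⇒ PS; edges |P|=2, |S|=2
  updated: d(E,PS)=25/2, d(G,PS)=31/2, d(O,PS)=19/2
2. join O+PS (d=19/2) ⇒ OPS; edges |O|=19/4, |PS|=11/4
  updated: d(E,OPS)=40/3, d(G,OPS)=14
3. join E+OPS (d=40/3) ⇒ EOPS; edges |E|=20/3, |OPS|=23/12
  updated: d(EOPS,G)=31/2
4. join EOPS+G (d=31/2) ⇒ EGOPS; edges |EOPS|=13/12, |G|=31/4
final tree: ((E:20/3,(O:19/4,(P:2,S:2):11/4):23/12):13/12,G:31/4)
total length: 347/12

13/12,31/4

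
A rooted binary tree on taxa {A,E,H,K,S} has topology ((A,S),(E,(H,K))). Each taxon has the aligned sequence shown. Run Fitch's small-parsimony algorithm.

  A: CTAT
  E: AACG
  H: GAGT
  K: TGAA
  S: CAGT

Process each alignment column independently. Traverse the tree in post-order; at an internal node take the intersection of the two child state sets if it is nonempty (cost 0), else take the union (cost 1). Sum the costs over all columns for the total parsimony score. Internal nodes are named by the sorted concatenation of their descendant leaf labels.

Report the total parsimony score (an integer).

site 0, node AS: A={C} ∩ S={C} → {C} (+0)
site 0, node HK: H={G} ∪ K={T} → {G,T} (+1)
site 0, node EHK: E={A} ∪ HK={G,T} → {A,G,T} (+1)
site 0, node AEHKS: AS={C} ∪ EHK={A,G,T} → {A,C,G,T} (+1)
site 1, node AS: A={T} ∪ S={A} → {A,T} (+1)
site 1, node HK: H={A} ∪ K={G} → {A,G} (+1)
site 1, node EHK: E={A} ∩ HK={A,G} → {A} (+0)
site 1, node AEHKS: AS={A,T} ∩ EHK={A} → {A} (+0)
site 2, node AS: A={A} ∪ S={G} → {A,G} (+1)
site 2, node HK: H={G} ∪ K={A} → {A,G} (+1)
site 2, node EHK: E={C} ∪ HK={A,G} → {A,C,G} (+1)
site 2, node AEHKS: AS={A,G} ∩ EHK={A,C,G} → {A,G} (+0)
site 3, node AS: A={T} ∩ S={T} → {T} (+0)
site 3, node HK: H={T} ∪ K={A} → {A,T} (+1)
site 3, node EHK: E={G} ∪ HK={A,T} → {A,G,T} (+1)
site 3, node AEHKS: AS={T} ∩ EHK={A,G,T} → {T} (+0)
per-site changes: [3, 2, 3, 2]; total = 10

10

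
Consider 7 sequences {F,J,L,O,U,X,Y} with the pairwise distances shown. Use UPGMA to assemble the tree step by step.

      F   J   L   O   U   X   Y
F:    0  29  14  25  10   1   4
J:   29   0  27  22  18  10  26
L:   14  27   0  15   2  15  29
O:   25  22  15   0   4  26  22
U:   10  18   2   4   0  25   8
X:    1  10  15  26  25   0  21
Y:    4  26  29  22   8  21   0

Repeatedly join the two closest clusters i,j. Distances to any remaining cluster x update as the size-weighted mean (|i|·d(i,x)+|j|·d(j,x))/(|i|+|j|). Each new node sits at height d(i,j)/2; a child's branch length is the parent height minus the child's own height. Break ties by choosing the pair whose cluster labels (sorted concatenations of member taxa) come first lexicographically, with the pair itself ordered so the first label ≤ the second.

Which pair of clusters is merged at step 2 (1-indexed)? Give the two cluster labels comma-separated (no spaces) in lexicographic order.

iteration 1: select F,X (d=1); attach at lengths (1/2, 1/2); label the merged cluster FX
  updated: d(FX,J)=39/2, d(FX,L)=29/2, d(FX,O)=51/2, d(FX,U)=35/2, d(FX,Y)=25/2
iteration 2: select L,U (d=2); attach at lengths (1, 1); label the merged cluster LU
  updated: d(FX,LU)=16, d(J,LU)=45/2, d(LU,O)=19/2, d(LU,Y)=37/2
iteration 3: select LU,O (d=19/2); attach at lengths (15/4, 19/4); label the merged cluster LOU
  updated: d(FX,LOU)=115/6, d(J,LOU)=67/3, d(LOU,Y)=59/3
iteration 4: select FX,Y (d=25/2); attach at lengths (23/4, 25/4); label the merged cluster FXY
  updated: d(FXY,J)=65/3, d(FXY,LOU)=58/3
iteration 5: select FXY,LOU (d=58/3); attach at lengths (41/12, 59/12); label the merged cluster FLOUXY
  updated: d(FLOUXY,J)=22
iteration 6: select FLOUXY,J (d=22); attach at lengths (4/3, 11); label the merged cluster FJLOUXY
final tree: ((((F:1/2,X:1/2):23/4,Y:25/4):41/12,((L:1,U:1):15/4,O:19/4):59/12):4/3,J:11)
total length: 265/6

L,U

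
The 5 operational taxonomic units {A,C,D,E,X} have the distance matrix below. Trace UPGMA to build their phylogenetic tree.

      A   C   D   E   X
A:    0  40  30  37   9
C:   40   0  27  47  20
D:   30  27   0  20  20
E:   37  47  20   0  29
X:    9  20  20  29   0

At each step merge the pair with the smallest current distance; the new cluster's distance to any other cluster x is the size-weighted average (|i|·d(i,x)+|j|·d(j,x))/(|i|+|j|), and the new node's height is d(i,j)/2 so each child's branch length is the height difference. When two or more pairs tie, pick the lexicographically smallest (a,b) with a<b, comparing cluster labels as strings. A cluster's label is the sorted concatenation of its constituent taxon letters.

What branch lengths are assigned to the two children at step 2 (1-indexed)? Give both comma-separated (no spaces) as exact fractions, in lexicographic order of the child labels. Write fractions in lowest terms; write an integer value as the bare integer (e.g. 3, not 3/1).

step 1: merge (A,X) at d=9; branch lengths A→9/2, X→9/2; new cluster AX
  updated: d(AX,C)=30, d(AX,D)=25, d(AX,E)=33
step 2: merge (D,E) at d=20; branch lengths D→10, E→10; new cluster DE
  updated: d(AX,DE)=29, d(C,DE)=37
step 3: merge (AX,DE) at d=29; branch lengths AX→10, DE→9/2; new cluster ADEX
  updated: d(ADEX,C)=67/2
step 4: merge (ADEX,C) at d=67/2; branch lengths ADEX→9/4, C→67/4; new cluster ACDEX
final tree: (((A:9/2,X:9/2):10,(D:10,E:10):9/2):9/4,C:67/4)
total length: 125/2

10,10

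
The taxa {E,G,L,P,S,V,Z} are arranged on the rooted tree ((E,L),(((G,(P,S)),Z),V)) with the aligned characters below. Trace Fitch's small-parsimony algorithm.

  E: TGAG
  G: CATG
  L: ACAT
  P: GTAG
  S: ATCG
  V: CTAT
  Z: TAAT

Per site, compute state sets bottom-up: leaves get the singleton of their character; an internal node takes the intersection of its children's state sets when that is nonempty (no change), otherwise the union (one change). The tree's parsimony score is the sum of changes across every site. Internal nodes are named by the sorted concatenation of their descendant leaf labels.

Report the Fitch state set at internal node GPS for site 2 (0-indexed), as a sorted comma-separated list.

site 0, node EL: E={T} ∪ L={A} → {A,T} (+1)
site 0, node PS: P={G} ∪ S={A} → {A,G} (+1)
site 0, node GPS: G={C} ∪ PS={A,G} → {A,C,G} (+1)
site 0, node GPSZ: GPS={A,C,G} ∪ Z={T} → {A,C,G,T} (+1)
site 0, node GPSVZ: GPSZ={A,C,G,T} ∩ V={C} → {C} (+0)
site 0, node EGLPSVZ: EL={A,T} ∪ GPSVZ={C} → {A,C,T} (+1)
site 1, node EL: E={G} ∪ L={C} → {C,G} (+1)
site 1, node PS: P={T} ∩ S={T} → {T} (+0)
site 1, node GPS: G={A} ∪ PS={T} → {A,T} (+1)
site 1, node GPSZ: GPS={A,T} ∩ Z={A} → {A} (+0)
site 1, node GPSVZ: GPSZ={A} ∪ V={T} → {A,T} (+1)
site 1, node EGLPSVZ: EL={C,G} ∪ GPSVZ={A,T} → {A,C,G,T} (+1)
site 2, node EL: E={A} ∩ L={A} → {A} (+0)
site 2, node PS: P={A} ∪ S={C} → {A,C} (+1)
site 2, node GPS: G={T} ∪ PS={A,C} → {A,C,T} (+1)
site 2, node GPSZ: GPS={A,C,T} ∩ Z={A} → {A} (+0)
site 2, node GPSVZ: GPSZ={A} ∩ V={A} → {A} (+0)
site 2, node EGLPSVZ: EL={A} ∩ GPSVZ={A} → {A} (+0)
site 3, node EL: E={G} ∪ L={T} → {G,T} (+1)
site 3, node PS: P={G} ∩ S={G} → {G} (+0)
site 3, node GPS: G={G} ∩ PS={G} → {G} (+0)
site 3, node GPSZ: GPS={G} ∪ Z={T} → {G,T} (+1)
site 3, node GPSVZ: GPSZ={G,T} ∩ V={T} → {T} (+0)
site 3, node EGLPSVZ: EL={G,T} ∩ GPSVZ={T} → {T} (+0)
per-site changes: [5, 4, 2, 2]; total = 13

A,C,T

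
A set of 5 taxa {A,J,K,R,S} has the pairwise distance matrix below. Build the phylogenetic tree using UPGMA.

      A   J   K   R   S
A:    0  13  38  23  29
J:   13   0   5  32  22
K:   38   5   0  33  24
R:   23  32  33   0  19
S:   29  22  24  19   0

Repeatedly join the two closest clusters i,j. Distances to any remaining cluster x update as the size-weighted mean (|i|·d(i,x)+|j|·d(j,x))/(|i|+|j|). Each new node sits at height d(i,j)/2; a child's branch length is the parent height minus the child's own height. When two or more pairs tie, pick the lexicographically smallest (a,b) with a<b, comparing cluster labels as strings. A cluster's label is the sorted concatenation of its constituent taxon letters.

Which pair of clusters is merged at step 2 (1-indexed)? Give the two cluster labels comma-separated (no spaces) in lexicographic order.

R,S

1. join J+K (d=5) ⇒ JK; edges |J|=5/2, |K|=5/2
  updated: d(A,JK)=51/2, d(JK,R)=65/2, d(JK,S)=23
2. join R+S (d=19) ⇒ RS; edges |R|=19/2, |S|=19/2
  updated: d(A,RS)=26, d(JK,RS)=111/4
3. join A+JK (d=51/2) ⇒ AJK; edges |A|=51/4, |JK|=41/4
  updated: d(AJK,RS)=163/6
4. join AJK+RS (d=163/6) ⇒ AJKRS; edges |AJK|=5/6, |RS|=49/12
final tree: ((A:51/4,(J:5/2,K:5/2):41/4):5/6,(R:19/2,S:19/2):49/12)
total length: 623/12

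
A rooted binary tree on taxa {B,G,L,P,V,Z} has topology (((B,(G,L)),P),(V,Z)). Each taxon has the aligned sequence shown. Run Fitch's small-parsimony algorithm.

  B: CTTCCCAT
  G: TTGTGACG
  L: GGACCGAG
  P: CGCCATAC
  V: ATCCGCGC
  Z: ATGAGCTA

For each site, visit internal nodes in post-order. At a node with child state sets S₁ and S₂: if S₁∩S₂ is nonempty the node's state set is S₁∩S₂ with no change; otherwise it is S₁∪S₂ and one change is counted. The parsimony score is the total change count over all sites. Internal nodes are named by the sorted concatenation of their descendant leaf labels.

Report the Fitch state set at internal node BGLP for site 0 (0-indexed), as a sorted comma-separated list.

GL@0: {T} ∪ {G} = {G,T} (union, +1)
BGL@0: {C} ∪ {G,T} = {C,G,T} (union, +1)
BGLP@0: {C,G,T} ∩ {C} = {C} (intersection, +0)
VZ@0: {A} ∩ {A} = {A} (intersection, +0)
BGLPVZ@0: {C} ∪ {A} = {A,C} (union, +1)
GL@1: {T} ∪ {G} = {G,T} (union, +1)
BGL@1: {T} ∩ {G,T} = {T} (intersection, +0)
BGLP@1: {T} ∪ {G} = {G,T} (union, +1)
VZ@1: {T} ∩ {T} = {T} (intersection, +0)
BGLPVZ@1: {G,T} ∩ {T} = {T} (intersection, +0)
GL@2: {G} ∪ {A} = {A,G} (union, +1)
BGL@2: {T} ∪ {A,G} = {A,G,T} (union, +1)
BGLP@2: {A,G,T} ∪ {C} = {A,C,G,T} (union, +1)
VZ@2: {C} ∪ {G} = {C,G} (union, +1)
BGLPVZ@2: {A,C,G,T} ∩ {C,G} = {C,G} (intersection, +0)
GL@3: {T} ∪ {C} = {C,T} (union, +1)
BGL@3: {C} ∩ {C,T} = {C} (intersection, +0)
BGLP@3: {C} ∩ {C} = {C} (intersection, +0)
VZ@3: {C} ∪ {A} = {A,C} (union, +1)
BGLPVZ@3: {C} ∩ {A,C} = {C} (intersection, +0)
GL@4: {G} ∪ {C} = {C,G} (union, +1)
BGL@4: {C} ∩ {C,G} = {C} (intersection, +0)
BGLP@4: {C} ∪ {A} = {A,C} (union, +1)
VZ@4: {G} ∩ {G} = {G} (intersection, +0)
BGLPVZ@4: {A,C} ∪ {G} = {A,C,G} (union, +1)
GL@5: {A} ∪ {G} = {A,G} (union, +1)
BGL@5: {C} ∪ {A,G} = {A,C,G} (union, +1)
BGLP@5: {A,C,G} ∪ {T} = {A,C,G,T} (union, +1)
VZ@5: {C} ∩ {C} = {C} (intersection, +0)
BGLPVZ@5: {A,C,G,T} ∩ {C} = {C} (intersection, +0)
GL@6: {C} ∪ {A} = {A,C} (union, +1)
BGL@6: {A} ∩ {A,C} = {A} (intersection, +0)
BGLP@6: {A} ∩ {A} = {A} (intersection, +0)
VZ@6: {G} ∪ {T} = {G,T} (union, +1)
BGLPVZ@6: {A} ∪ {G,T} = {A,G,T} (union, +1)
GL@7: {G} ∩ {G} = {G} (intersection, +0)
BGL@7: {T} ∪ {G} = {G,T} (union, +1)
BGLP@7: {G,T} ∪ {C} = {C,G,T} (union, +1)
VZ@7: {C} ∪ {A} = {A,C} (union, +1)
BGLPVZ@7: {C,G,T} ∩ {A,C} = {C} (intersection, +0)
per-site changes: [3, 2, 4, 2, 3, 3, 3, 3]; total = 23

C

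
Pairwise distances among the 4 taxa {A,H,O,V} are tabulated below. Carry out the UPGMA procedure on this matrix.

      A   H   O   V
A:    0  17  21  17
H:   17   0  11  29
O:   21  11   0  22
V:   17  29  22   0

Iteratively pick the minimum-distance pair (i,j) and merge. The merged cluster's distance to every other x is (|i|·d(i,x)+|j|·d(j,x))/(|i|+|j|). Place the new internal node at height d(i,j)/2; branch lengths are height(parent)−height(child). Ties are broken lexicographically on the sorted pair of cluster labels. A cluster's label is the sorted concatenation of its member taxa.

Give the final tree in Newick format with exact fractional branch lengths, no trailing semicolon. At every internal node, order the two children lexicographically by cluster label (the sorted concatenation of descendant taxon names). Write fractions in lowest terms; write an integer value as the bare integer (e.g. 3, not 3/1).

((A:17/2,V:17/2):21/8,(H:11/2,O:11/2):45/8)

step 1: merge (H,O) at d=11; branch lengths H→11/2, O→11/2; new cluster HO
  updated: d(A,HO)=19, d(HO,V)=51/2
step 2: merge (A,V) at d=17; branch lengths A→17/2, V→17/2; new cluster AV
  updated: d(AV,HO)=89/4
step 3: merge (AV,HO) at d=89/4; branch lengths AV→21/8, HO→45/8; new cluster AHOV
final tree: ((A:17/2,V:17/2):21/8,(H:11/2,O:11/2):45/8)
total length: 145/4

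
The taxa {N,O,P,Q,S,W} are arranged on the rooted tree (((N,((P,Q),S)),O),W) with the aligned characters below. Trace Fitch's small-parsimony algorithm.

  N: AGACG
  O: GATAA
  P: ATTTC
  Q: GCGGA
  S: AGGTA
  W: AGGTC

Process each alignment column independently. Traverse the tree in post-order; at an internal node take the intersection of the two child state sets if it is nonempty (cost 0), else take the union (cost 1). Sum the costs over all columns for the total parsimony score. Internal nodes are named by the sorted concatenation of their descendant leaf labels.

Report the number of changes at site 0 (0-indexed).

2

site 0, node PQ: P={A} ∪ Q={G} → {A,G} (+1)
site 0, node PQS: PQ={A,G} ∩ S={A} → {A} (+0)
site 0, node NPQS: N={A} ∩ PQS={A} → {A} (+0)
site 0, node NOPQS: NPQS={A} ∪ O={G} → {A,G} (+1)
site 0, node NOPQSW: NOPQS={A,G} ∩ W={A} → {A} (+0)
site 1, node PQ: P={T} ∪ Q={C} → {C,T} (+1)
site 1, node PQS: PQ={C,T} ∪ S={G} → {C,G,T} (+1)
site 1, node NPQS: N={G} ∩ PQS={C,G,T} → {G} (+0)
site 1, node NOPQS: NPQS={G} ∪ O={A} → {A,G} (+1)
site 1, node NOPQSW: NOPQS={A,G} ∩ W={G} → {G} (+0)
site 2, node PQ: P={T} ∪ Q={G} → {G,T} (+1)
site 2, node PQS: PQ={G,T} ∩ S={G} → {G} (+0)
site 2, node NPQS: N={A} ∪ PQS={G} → {A,G} (+1)
site 2, node NOPQS: NPQS={A,G} ∪ O={T} → {A,G,T} (+1)
site 2, node NOPQSW: NOPQS={A,G,T} ∩ W={G} → {G} (+0)
site 3, node PQ: P={T} ∪ Q={G} → {G,T} (+1)
site 3, node PQS: PQ={G,T} ∩ S={T} → {T} (+0)
site 3, node NPQS: N={C} ∪ PQS={T} → {C,T} (+1)
site 3, node NOPQS: NPQS={C,T} ∪ O={A} → {A,C,T} (+1)
site 3, node NOPQSW: NOPQS={A,C,T} ∩ W={T} → {T} (+0)
site 4, node PQ: P={C} ∪ Q={A} → {A,C} (+1)
site 4, node PQS: PQ={A,C} ∩ S={A} → {A} (+0)
site 4, node NPQS: N={G} ∪ PQS={A} → {A,G} (+1)
site 4, node NOPQS: NPQS={A,G} ∩ O={A} → {A} (+0)
site 4, node NOPQSW: NOPQS={A} ∪ W={C} → {A,C} (+1)
per-site changes: [2, 3, 3, 3, 3]; total = 14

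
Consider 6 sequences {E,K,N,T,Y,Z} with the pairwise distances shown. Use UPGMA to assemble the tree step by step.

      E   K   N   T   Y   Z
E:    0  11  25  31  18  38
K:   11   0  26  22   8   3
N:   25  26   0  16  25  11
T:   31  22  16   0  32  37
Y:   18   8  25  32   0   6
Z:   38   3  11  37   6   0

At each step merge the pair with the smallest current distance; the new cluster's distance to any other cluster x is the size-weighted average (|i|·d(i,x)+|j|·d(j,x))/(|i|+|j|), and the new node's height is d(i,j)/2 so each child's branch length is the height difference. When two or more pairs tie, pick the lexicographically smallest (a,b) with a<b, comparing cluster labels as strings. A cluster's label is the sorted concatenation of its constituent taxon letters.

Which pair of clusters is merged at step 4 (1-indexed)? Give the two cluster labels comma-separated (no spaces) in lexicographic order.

E,KYZ

1. join K+Z (d=3) ⇒ KZ; edges |K|=3/2, |Z|=3/2
  updated: d(E,KZ)=49/2, d(KZ,N)=37/2, d(KZ,T)=59/2, d(KZ,Y)=7
2. join KZ+Y (d=7) ⇒ KYZ; edges |KZ|=2, |Y|=7/2
  updated: d(E,KYZ)=67/3, d(KYZ,N)=62/3, d(KYZ,T)=91/3
3. join N+T (d=16) ⇒ NT; edges |N|=8, |T|=8
  updated: d(E,NT)=28, d(KYZ,NT)=51/2
4. join E+KYZ (d=67/3) ⇒ EKYZ; edges |E|=67/6, |KYZ|=23/3
  updated: d(EKYZ,NT)=209/8
5. join EKYZ+NT (d=209/8) ⇒ EKNTYZ; edges |EKYZ|=91/48, |NT|=81/16
final tree: ((E:67/6,((K:3/2,Z:3/2):2,Y:7/2):23/3):91/48,(N:8,T:8):81/16)
total length: 1207/24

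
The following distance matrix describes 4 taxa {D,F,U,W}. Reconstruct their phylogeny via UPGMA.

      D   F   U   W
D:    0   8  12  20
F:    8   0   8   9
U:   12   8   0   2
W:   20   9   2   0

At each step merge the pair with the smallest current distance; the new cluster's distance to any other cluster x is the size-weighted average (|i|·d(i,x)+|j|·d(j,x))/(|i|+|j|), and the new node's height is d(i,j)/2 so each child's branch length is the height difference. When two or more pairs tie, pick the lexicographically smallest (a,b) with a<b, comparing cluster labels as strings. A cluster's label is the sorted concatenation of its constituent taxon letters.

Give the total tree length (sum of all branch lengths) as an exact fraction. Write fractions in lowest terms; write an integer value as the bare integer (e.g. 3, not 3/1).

step 1: merge (U,W) at d=2; branch lengths U→1, W→1; new cluster UW
  updated: d(D,UW)=16, d(F,UW)=17/2
step 2: merge (D,F) at d=8; branch lengths D→4, F→4; new cluster DF
  updated: d(DF,UW)=49/4
step 3: merge (DF,UW) at d=49/4; branch lengths DF→17/8, UW→41/8; new cluster DFUW
final tree: ((D:4,F:4):17/8,(U:1,W:1):41/8)
total length: 69/4

69/4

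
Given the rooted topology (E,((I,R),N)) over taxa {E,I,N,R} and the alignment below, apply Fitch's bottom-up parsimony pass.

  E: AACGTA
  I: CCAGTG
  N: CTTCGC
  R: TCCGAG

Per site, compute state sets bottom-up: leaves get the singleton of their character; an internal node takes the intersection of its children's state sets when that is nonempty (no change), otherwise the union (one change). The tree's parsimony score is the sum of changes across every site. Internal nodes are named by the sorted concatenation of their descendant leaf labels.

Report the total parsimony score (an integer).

IR@0: {C} ∪ {T} = {C,T} (union, +1)
INR@0: {C,T} ∩ {C} = {C} (intersection, +0)
EINR@0: {A} ∪ {C} = {A,C} (union, +1)
IR@1: {C} ∩ {C} = {C} (intersection, +0)
INR@1: {C} ∪ {T} = {C,T} (union, +1)
EINR@1: {A} ∪ {C,T} = {A,C,T} (union, +1)
IR@2: {A} ∪ {C} = {A,C} (union, +1)
INR@2: {A,C} ∪ {T} = {A,C,T} (union, +1)
EINR@2: {C} ∩ {A,C,T} = {C} (intersection, +0)
IR@3: {G} ∩ {G} = {G} (intersection, +0)
INR@3: {G} ∪ {C} = {C,G} (union, +1)
EINR@3: {G} ∩ {C,G} = {G} (intersection, +0)
IR@4: {T} ∪ {A} = {A,T} (union, +1)
INR@4: {A,T} ∪ {G} = {A,G,T} (union, +1)
EINR@4: {T} ∩ {A,G,T} = {T} (intersection, +0)
IR@5: {G} ∩ {G} = {G} (intersection, +0)
INR@5: {G} ∪ {C} = {C,G} (union, +1)
EINR@5: {A} ∪ {C,G} = {A,C,G} (union, +1)
per-site changes: [2, 2, 2, 1, 2, 2]; total = 11

11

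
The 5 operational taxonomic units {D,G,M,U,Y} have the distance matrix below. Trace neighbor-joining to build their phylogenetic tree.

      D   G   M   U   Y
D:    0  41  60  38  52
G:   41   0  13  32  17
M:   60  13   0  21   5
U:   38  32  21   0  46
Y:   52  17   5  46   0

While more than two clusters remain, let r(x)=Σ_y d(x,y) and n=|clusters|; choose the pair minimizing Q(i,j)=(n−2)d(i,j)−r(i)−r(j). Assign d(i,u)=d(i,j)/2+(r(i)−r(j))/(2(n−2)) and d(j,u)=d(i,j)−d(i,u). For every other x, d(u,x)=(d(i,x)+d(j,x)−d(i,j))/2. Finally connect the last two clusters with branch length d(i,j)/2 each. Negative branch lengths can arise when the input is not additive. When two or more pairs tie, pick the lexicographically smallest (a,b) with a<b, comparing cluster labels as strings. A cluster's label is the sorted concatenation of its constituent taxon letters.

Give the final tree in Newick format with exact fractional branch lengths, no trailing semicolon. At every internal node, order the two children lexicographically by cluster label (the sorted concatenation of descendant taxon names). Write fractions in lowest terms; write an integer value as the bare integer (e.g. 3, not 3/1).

((((D:28,U:10):113/8,G:27/8):73/8,M:-5/8):45/16,Y:45/16)

1. join D+U (d=38, Q=-214) ⇒ DU; edges |D|=28, |U|=10
  updated: d(DU,G)=35/2, d(DU,M)=43/2, d(DU,Y)=30
2. join DU+G (d=35/2, Q=-163/2) ⇒ DGU; edges |DU|=113/8, |G|=27/8
  updated: d(DGU,M)=17/2, d(DGU,Y)=59/4
3. join DGU+M (d=17/2, Q=-113/4) ⇒ DGMU; edges |DGU|=73/8, |M|=-5/8
  updated: d(DGMU,Y)=45/8
4. join DGMU+Y (d=45/8) ⇒ DGMUY; edges |DGMU|=45/16, |Y|=45/16
final tree: ((((D:28,U:10):113/8,G:27/8):73/8,M:-5/8):45/16,Y:45/16)
total length: 557/8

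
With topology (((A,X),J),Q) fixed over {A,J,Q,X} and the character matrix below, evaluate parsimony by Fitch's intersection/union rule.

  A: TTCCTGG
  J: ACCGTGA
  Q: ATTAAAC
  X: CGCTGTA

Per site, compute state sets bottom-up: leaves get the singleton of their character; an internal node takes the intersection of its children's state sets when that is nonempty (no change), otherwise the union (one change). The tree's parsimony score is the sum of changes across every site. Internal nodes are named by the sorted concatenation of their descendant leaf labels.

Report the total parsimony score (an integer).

[col 0] AX: children A:{T}, X:{C} ∪→ {C,T}; cost 1
[col 0] AJX: children AX:{C,T}, J:{A} ∪→ {A,C,T}; cost 1
[col 0] AJQX: children AJX:{A,C,T}, Q:{A} ∩→ {A}; cost 0
[col 1] AX: children A:{T}, X:{G} ∪→ {G,T}; cost 1
[col 1] AJX: children AX:{G,T}, J:{C} ∪→ {C,G,T}; cost 1
[col 1] AJQX: children AJX:{C,G,T}, Q:{T} ∩→ {T}; cost 0
[col 2] AX: children A:{C}, X:{C} ∩→ {C}; cost 0
[col 2] AJX: children AX:{C}, J:{C} ∩→ {C}; cost 0
[col 2] AJQX: children AJX:{C}, Q:{T} ∪→ {C,T}; cost 1
[col 3] AX: children A:{C}, X:{T} ∪→ {C,T}; cost 1
[col 3] AJX: children AX:{C,T}, J:{G} ∪→ {C,G,T}; cost 1
[col 3] AJQX: children AJX:{C,G,T}, Q:{A} ∪→ {A,C,G,T}; cost 1
[col 4] AX: children A:{T}, X:{G} ∪→ {G,T}; cost 1
[col 4] AJX: children AX:{G,T}, J:{T} ∩→ {T}; cost 0
[col 4] AJQX: children AJX:{T}, Q:{A} ∪→ {A,T}; cost 1
[col 5] AX: children A:{G}, X:{T} ∪→ {G,T}; cost 1
[col 5] AJX: children AX:{G,T}, J:{G} ∩→ {G}; cost 0
[col 5] AJQX: children AJX:{G}, Q:{A} ∪→ {A,G}; cost 1
[col 6] AX: children A:{G}, X:{A} ∪→ {A,G}; cost 1
[col 6] AJX: children AX:{A,G}, J:{A} ∩→ {A}; cost 0
[col 6] AJQX: children AJX:{A}, Q:{C} ∪→ {A,C}; cost 1
per-site changes: [2, 2, 1, 3, 2, 2, 2]; total = 14

14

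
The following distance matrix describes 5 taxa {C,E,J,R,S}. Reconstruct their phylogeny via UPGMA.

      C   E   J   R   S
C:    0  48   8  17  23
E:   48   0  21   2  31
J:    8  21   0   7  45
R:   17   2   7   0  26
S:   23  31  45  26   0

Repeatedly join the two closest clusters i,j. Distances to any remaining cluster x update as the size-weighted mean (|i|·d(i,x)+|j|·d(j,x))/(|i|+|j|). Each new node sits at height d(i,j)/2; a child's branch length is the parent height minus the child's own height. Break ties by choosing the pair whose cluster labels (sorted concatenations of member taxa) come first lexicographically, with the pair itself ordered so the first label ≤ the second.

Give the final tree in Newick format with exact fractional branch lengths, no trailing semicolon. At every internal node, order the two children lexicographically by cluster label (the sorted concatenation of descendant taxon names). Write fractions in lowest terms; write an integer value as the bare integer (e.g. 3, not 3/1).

1. join E+R (d=2) ⇒ ER; edges |E|=1, |R|=1
  updated: d(C,ER)=65/2, d(ER,J)=14, d(ER,S)=57/2
2. join C+J (d=8) ⇒ CJ; edges |C|=4, |J|=4
  updated: d(CJ,ER)=93/4, d(CJ,S)=34
3. join CJ+ER (d=93/4) ⇒ CEJR; edges |CJ|=61/8, |ER|=85/8
  updated: d(CEJR,S)=125/4
4. join CEJR+S (d=125/4) ⇒ CEJRS; edges |CEJR|=4, |S|=125/8
final tree: (((C:4,J:4):61/8,(E:1,R:1):85/8):4,S:125/8)
total length: 383/8

(((C:4,J:4):61/8,(E:1,R:1):85/8):4,S:125/8)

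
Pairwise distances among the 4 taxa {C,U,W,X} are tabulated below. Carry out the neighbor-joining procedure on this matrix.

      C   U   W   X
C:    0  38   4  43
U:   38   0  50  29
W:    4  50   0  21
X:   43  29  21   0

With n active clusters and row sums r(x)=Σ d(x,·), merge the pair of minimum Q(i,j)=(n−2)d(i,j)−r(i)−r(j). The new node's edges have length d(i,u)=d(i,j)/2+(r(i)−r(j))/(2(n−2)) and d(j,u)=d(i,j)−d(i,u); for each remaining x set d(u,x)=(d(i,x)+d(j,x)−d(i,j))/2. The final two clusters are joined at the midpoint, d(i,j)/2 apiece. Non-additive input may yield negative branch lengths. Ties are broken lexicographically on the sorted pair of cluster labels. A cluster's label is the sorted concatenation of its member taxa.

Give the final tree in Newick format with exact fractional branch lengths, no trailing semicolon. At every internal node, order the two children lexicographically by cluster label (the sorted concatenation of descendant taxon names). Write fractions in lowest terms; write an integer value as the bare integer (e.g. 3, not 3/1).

(((C:9/2,W:-1/2):43/2,U:41/2):17/4,X:17/4)

iteration 1: select C,W (d=4, Q=-152); attach at lengths (9/2, -1/2); label the merged cluster CW
  updated: d(CW,U)=42, d(CW,X)=30
iteration 2: select CW,U (d=42, Q=-101); attach at lengths (43/2, 41/2); label the merged cluster CUW
  updated: d(CUW,X)=17/2
iteration 3: select CUW,X (d=17/2); attach at lengths (17/4, 17/4); label the merged cluster CUWX
final tree: (((C:9/2,W:-1/2):43/2,U:41/2):17/4,X:17/4)
total length: 109/2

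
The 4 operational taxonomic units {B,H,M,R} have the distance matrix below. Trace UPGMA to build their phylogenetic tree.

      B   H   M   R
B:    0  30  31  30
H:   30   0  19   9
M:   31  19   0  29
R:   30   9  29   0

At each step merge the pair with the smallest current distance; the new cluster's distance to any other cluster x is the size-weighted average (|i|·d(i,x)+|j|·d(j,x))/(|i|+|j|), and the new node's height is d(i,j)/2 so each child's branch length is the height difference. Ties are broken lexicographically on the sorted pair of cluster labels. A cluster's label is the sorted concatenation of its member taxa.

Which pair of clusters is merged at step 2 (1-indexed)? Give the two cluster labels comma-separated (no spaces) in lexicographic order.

step 1: merge (H,R) at d=9; branch lengths H→9/2, R→9/2; new cluster HR
  updated: d(B,HR)=30, d(HR,M)=24
step 2: merge (HR,M) at d=24; branch lengths HR→15/2, M→12; new cluster HMR
  updated: d(B,HMR)=91/3
step 3: merge (B,HMR) at d=91/3; branch lengths B→91/6, HMR→19/6; new cluster BHMR
final tree: (B:91/6,((H:9/2,R:9/2):15/2,M:12):19/6)
total length: 281/6

HR,M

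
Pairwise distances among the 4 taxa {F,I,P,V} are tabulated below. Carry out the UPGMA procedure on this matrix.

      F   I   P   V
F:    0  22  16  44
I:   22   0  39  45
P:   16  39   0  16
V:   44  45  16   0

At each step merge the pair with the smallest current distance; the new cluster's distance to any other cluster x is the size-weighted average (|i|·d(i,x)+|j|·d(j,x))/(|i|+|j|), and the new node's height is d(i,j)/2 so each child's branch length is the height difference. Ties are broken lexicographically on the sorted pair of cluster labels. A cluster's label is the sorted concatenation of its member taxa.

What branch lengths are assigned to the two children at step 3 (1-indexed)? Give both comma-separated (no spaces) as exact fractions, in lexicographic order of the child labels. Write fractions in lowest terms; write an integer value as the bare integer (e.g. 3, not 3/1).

iteration 1: select F,P (d=16); attach at lengths (8, 8); label the merged cluster FP
  updated: d(FP,I)=61/2, d(FP,V)=30
iteration 2: select FP,V (d=30); attach at lengths (7, 15); label the merged cluster FPV
  updated: d(FPV,I)=106/3
iteration 3: select FPV,I (d=106/3); attach at lengths (8/3, 53/3); label the merged cluster FIPV
final tree: (((F:8,P:8):7,V:15):8/3,I:53/3)
total length: 175/3

8/3,53/3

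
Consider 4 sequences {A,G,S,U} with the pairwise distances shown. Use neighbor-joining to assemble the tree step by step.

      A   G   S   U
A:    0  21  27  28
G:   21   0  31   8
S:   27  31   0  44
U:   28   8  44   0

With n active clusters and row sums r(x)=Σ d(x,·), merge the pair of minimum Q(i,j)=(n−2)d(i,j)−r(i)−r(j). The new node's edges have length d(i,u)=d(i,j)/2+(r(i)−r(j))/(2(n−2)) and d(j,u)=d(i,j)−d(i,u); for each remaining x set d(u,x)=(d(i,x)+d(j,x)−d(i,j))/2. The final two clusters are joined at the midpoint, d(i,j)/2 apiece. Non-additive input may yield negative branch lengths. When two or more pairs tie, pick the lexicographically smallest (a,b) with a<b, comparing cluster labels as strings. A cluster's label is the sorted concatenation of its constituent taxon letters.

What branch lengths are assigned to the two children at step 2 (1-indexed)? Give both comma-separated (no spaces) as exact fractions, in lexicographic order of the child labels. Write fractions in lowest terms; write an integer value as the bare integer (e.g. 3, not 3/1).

27/2,-1

iteration 1: select A,S (d=27, Q=-124); attach at lengths (7, 20); label the merged cluster AS
  updated: d(AS,G)=25/2, d(AS,U)=45/2
iteration 2: select AS,G (d=25/2, Q=-43); attach at lengths (27/2, -1); label the merged cluster AGS
  updated: d(AGS,U)=9
iteration 3: select AGS,U (d=9); attach at lengths (9/2, 9/2); label the merged cluster AGSU
final tree: (((A:7,S:20):27/2,G:-1):9/2,U:9/2)
total length: 97/2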